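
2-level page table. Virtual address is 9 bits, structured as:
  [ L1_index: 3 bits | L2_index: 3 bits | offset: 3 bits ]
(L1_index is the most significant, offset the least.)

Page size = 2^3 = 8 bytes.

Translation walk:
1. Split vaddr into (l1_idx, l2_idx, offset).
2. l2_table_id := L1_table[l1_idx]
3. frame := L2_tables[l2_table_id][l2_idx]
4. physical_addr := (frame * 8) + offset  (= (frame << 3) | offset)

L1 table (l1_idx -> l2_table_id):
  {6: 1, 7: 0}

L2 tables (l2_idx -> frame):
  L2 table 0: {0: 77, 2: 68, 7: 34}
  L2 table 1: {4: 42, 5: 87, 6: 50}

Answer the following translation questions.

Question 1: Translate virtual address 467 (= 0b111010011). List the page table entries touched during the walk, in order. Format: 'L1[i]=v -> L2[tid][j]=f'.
vaddr = 467 = 0b111010011
Split: l1_idx=7, l2_idx=2, offset=3

Answer: L1[7]=0 -> L2[0][2]=68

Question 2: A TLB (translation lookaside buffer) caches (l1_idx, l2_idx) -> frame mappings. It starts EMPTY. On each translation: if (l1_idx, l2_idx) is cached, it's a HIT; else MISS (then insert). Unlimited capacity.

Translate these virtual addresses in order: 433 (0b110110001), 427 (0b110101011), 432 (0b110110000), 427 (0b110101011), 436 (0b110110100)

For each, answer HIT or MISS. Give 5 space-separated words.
Answer: MISS MISS HIT HIT HIT

Derivation:
vaddr=433: (6,6) not in TLB -> MISS, insert
vaddr=427: (6,5) not in TLB -> MISS, insert
vaddr=432: (6,6) in TLB -> HIT
vaddr=427: (6,5) in TLB -> HIT
vaddr=436: (6,6) in TLB -> HIT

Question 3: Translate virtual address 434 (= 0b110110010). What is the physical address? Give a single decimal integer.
vaddr = 434 = 0b110110010
Split: l1_idx=6, l2_idx=6, offset=2
L1[6] = 1
L2[1][6] = 50
paddr = 50 * 8 + 2 = 402

Answer: 402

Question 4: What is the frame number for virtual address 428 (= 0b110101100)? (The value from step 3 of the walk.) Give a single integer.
Answer: 87

Derivation:
vaddr = 428: l1_idx=6, l2_idx=5
L1[6] = 1; L2[1][5] = 87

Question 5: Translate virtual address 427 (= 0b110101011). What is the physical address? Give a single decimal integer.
Answer: 699

Derivation:
vaddr = 427 = 0b110101011
Split: l1_idx=6, l2_idx=5, offset=3
L1[6] = 1
L2[1][5] = 87
paddr = 87 * 8 + 3 = 699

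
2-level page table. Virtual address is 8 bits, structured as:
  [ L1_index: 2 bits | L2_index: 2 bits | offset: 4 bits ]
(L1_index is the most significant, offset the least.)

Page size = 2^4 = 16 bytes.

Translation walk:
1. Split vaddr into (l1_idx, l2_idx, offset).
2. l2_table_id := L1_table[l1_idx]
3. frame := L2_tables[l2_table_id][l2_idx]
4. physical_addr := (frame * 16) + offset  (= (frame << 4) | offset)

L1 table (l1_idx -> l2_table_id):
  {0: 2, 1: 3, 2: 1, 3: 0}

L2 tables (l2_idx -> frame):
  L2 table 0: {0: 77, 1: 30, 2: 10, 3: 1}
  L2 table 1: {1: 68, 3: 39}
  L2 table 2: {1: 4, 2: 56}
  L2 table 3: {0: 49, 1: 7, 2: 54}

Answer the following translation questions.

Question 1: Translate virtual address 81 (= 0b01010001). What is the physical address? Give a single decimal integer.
vaddr = 81 = 0b01010001
Split: l1_idx=1, l2_idx=1, offset=1
L1[1] = 3
L2[3][1] = 7
paddr = 7 * 16 + 1 = 113

Answer: 113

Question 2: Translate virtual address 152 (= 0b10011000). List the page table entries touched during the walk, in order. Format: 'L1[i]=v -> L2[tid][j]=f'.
vaddr = 152 = 0b10011000
Split: l1_idx=2, l2_idx=1, offset=8

Answer: L1[2]=1 -> L2[1][1]=68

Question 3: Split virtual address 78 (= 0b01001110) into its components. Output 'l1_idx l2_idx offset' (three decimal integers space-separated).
Answer: 1 0 14

Derivation:
vaddr = 78 = 0b01001110
  top 2 bits -> l1_idx = 1
  next 2 bits -> l2_idx = 0
  bottom 4 bits -> offset = 14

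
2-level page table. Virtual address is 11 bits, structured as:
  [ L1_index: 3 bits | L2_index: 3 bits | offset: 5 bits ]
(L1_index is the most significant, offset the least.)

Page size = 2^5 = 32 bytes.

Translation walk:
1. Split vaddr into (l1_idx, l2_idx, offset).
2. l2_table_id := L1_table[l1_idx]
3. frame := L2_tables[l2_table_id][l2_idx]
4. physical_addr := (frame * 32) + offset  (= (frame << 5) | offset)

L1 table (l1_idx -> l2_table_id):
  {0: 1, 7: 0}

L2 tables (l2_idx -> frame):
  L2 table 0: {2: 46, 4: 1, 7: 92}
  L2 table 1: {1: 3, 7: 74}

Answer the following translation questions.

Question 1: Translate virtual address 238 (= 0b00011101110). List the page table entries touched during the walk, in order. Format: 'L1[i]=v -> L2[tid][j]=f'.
vaddr = 238 = 0b00011101110
Split: l1_idx=0, l2_idx=7, offset=14

Answer: L1[0]=1 -> L2[1][7]=74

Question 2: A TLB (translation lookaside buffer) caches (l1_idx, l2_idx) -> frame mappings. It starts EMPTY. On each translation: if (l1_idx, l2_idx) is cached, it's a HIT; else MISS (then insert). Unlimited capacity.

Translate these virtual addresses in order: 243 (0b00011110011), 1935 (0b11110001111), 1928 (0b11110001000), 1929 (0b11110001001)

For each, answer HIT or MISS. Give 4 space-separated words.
Answer: MISS MISS HIT HIT

Derivation:
vaddr=243: (0,7) not in TLB -> MISS, insert
vaddr=1935: (7,4) not in TLB -> MISS, insert
vaddr=1928: (7,4) in TLB -> HIT
vaddr=1929: (7,4) in TLB -> HIT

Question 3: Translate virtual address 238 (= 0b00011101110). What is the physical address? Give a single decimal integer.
Answer: 2382

Derivation:
vaddr = 238 = 0b00011101110
Split: l1_idx=0, l2_idx=7, offset=14
L1[0] = 1
L2[1][7] = 74
paddr = 74 * 32 + 14 = 2382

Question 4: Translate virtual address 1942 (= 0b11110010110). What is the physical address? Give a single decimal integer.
vaddr = 1942 = 0b11110010110
Split: l1_idx=7, l2_idx=4, offset=22
L1[7] = 0
L2[0][4] = 1
paddr = 1 * 32 + 22 = 54

Answer: 54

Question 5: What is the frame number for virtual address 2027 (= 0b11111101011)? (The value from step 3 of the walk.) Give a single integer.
Answer: 92

Derivation:
vaddr = 2027: l1_idx=7, l2_idx=7
L1[7] = 0; L2[0][7] = 92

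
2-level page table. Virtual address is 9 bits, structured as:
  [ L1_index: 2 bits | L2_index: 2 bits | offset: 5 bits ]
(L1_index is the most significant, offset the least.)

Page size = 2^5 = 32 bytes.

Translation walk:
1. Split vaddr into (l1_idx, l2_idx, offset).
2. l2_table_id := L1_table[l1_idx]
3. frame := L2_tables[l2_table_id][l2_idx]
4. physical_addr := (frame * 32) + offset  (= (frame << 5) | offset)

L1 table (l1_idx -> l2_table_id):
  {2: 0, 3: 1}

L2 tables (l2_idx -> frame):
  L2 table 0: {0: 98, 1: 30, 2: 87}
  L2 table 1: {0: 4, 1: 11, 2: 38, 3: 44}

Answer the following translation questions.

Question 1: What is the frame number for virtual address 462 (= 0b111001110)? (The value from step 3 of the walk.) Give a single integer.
Answer: 38

Derivation:
vaddr = 462: l1_idx=3, l2_idx=2
L1[3] = 1; L2[1][2] = 38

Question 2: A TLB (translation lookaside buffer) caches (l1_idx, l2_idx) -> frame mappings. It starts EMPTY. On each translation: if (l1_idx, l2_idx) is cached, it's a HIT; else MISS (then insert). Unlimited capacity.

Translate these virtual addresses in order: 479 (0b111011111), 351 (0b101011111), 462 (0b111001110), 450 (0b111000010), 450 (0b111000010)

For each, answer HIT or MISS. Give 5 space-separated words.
vaddr=479: (3,2) not in TLB -> MISS, insert
vaddr=351: (2,2) not in TLB -> MISS, insert
vaddr=462: (3,2) in TLB -> HIT
vaddr=450: (3,2) in TLB -> HIT
vaddr=450: (3,2) in TLB -> HIT

Answer: MISS MISS HIT HIT HIT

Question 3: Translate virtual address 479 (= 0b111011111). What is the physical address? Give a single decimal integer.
Answer: 1247

Derivation:
vaddr = 479 = 0b111011111
Split: l1_idx=3, l2_idx=2, offset=31
L1[3] = 1
L2[1][2] = 38
paddr = 38 * 32 + 31 = 1247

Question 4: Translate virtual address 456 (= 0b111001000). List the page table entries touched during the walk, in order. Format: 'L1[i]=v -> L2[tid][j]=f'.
vaddr = 456 = 0b111001000
Split: l1_idx=3, l2_idx=2, offset=8

Answer: L1[3]=1 -> L2[1][2]=38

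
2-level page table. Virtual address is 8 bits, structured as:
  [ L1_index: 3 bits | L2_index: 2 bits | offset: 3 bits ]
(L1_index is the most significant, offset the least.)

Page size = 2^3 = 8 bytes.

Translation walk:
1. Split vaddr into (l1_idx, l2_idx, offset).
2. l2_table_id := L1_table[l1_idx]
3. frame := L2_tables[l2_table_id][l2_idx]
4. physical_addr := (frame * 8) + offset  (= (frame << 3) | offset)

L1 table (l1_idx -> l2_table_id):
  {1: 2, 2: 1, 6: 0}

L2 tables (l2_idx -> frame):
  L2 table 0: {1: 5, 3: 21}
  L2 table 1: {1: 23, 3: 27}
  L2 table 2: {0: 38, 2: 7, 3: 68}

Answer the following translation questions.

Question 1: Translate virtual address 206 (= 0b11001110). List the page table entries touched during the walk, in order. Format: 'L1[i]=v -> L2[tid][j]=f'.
Answer: L1[6]=0 -> L2[0][1]=5

Derivation:
vaddr = 206 = 0b11001110
Split: l1_idx=6, l2_idx=1, offset=6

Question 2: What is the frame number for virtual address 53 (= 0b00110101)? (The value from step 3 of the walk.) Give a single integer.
Answer: 7

Derivation:
vaddr = 53: l1_idx=1, l2_idx=2
L1[1] = 2; L2[2][2] = 7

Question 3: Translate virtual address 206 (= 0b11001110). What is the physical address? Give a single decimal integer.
vaddr = 206 = 0b11001110
Split: l1_idx=6, l2_idx=1, offset=6
L1[6] = 0
L2[0][1] = 5
paddr = 5 * 8 + 6 = 46

Answer: 46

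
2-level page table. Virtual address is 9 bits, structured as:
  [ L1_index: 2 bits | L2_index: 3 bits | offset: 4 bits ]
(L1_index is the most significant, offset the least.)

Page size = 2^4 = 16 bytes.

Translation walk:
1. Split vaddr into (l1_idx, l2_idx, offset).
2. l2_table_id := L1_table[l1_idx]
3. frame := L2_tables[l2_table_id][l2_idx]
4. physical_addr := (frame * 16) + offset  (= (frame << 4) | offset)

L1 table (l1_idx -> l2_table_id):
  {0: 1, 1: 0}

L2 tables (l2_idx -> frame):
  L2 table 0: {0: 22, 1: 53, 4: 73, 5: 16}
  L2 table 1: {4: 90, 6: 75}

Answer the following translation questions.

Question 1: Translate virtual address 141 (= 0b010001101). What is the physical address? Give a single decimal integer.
vaddr = 141 = 0b010001101
Split: l1_idx=1, l2_idx=0, offset=13
L1[1] = 0
L2[0][0] = 22
paddr = 22 * 16 + 13 = 365

Answer: 365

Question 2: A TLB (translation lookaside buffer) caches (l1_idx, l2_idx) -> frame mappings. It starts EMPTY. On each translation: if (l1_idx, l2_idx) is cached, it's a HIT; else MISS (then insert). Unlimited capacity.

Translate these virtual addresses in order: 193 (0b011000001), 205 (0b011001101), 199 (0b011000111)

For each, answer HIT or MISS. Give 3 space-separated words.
Answer: MISS HIT HIT

Derivation:
vaddr=193: (1,4) not in TLB -> MISS, insert
vaddr=205: (1,4) in TLB -> HIT
vaddr=199: (1,4) in TLB -> HIT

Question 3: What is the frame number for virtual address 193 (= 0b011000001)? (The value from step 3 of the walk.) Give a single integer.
vaddr = 193: l1_idx=1, l2_idx=4
L1[1] = 0; L2[0][4] = 73

Answer: 73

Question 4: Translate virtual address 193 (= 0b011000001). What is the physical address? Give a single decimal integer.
vaddr = 193 = 0b011000001
Split: l1_idx=1, l2_idx=4, offset=1
L1[1] = 0
L2[0][4] = 73
paddr = 73 * 16 + 1 = 1169

Answer: 1169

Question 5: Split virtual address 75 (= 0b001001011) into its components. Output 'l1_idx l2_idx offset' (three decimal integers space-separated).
vaddr = 75 = 0b001001011
  top 2 bits -> l1_idx = 0
  next 3 bits -> l2_idx = 4
  bottom 4 bits -> offset = 11

Answer: 0 4 11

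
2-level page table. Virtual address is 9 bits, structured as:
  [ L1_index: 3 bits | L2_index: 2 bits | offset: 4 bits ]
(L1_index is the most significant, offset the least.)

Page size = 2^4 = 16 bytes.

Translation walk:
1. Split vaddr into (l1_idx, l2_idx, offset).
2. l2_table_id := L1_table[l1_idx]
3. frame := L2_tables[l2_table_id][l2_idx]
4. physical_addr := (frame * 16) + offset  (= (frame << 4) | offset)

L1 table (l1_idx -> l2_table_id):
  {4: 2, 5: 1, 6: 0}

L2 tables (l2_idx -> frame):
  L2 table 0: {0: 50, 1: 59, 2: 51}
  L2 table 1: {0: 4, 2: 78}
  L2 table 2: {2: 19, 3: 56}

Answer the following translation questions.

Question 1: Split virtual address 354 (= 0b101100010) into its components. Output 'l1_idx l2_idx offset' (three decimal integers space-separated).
Answer: 5 2 2

Derivation:
vaddr = 354 = 0b101100010
  top 3 bits -> l1_idx = 5
  next 2 bits -> l2_idx = 2
  bottom 4 bits -> offset = 2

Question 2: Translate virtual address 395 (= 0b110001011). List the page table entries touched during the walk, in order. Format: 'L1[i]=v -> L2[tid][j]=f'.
Answer: L1[6]=0 -> L2[0][0]=50

Derivation:
vaddr = 395 = 0b110001011
Split: l1_idx=6, l2_idx=0, offset=11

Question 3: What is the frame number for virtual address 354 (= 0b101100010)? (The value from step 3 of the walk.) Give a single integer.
vaddr = 354: l1_idx=5, l2_idx=2
L1[5] = 1; L2[1][2] = 78

Answer: 78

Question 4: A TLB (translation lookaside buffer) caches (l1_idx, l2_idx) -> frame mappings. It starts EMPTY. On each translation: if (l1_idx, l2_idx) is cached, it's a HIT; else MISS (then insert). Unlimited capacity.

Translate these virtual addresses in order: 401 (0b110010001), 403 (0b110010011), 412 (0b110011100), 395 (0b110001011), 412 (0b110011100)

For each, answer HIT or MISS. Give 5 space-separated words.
Answer: MISS HIT HIT MISS HIT

Derivation:
vaddr=401: (6,1) not in TLB -> MISS, insert
vaddr=403: (6,1) in TLB -> HIT
vaddr=412: (6,1) in TLB -> HIT
vaddr=395: (6,0) not in TLB -> MISS, insert
vaddr=412: (6,1) in TLB -> HIT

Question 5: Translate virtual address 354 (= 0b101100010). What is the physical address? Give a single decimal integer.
vaddr = 354 = 0b101100010
Split: l1_idx=5, l2_idx=2, offset=2
L1[5] = 1
L2[1][2] = 78
paddr = 78 * 16 + 2 = 1250

Answer: 1250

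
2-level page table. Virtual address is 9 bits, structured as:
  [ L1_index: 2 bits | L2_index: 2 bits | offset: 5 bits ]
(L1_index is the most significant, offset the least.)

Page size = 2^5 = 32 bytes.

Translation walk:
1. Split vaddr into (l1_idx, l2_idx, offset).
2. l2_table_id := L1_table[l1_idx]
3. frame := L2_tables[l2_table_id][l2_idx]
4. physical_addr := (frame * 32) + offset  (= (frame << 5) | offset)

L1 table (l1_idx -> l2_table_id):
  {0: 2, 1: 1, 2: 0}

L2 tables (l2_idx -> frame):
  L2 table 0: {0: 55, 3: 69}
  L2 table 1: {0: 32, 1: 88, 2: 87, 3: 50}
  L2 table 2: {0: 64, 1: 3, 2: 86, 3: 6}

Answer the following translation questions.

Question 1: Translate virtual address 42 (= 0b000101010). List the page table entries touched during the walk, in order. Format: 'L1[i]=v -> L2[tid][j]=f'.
Answer: L1[0]=2 -> L2[2][1]=3

Derivation:
vaddr = 42 = 0b000101010
Split: l1_idx=0, l2_idx=1, offset=10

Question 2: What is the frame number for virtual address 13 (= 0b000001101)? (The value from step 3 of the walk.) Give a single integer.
vaddr = 13: l1_idx=0, l2_idx=0
L1[0] = 2; L2[2][0] = 64

Answer: 64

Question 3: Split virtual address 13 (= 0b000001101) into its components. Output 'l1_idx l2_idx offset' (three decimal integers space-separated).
Answer: 0 0 13

Derivation:
vaddr = 13 = 0b000001101
  top 2 bits -> l1_idx = 0
  next 2 bits -> l2_idx = 0
  bottom 5 bits -> offset = 13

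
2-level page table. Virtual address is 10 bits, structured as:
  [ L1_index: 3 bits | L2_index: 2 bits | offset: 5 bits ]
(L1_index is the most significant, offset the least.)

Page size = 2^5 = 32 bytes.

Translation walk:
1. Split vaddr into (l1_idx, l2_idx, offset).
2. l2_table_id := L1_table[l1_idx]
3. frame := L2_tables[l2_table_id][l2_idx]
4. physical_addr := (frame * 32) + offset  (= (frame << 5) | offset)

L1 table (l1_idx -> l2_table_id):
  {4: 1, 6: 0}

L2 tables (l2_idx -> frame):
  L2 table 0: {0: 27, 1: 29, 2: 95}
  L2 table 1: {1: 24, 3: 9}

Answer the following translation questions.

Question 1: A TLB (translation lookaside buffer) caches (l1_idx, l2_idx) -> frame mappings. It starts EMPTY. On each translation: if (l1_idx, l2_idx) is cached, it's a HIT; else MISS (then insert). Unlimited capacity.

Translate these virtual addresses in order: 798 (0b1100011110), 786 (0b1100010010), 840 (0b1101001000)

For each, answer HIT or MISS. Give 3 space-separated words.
Answer: MISS HIT MISS

Derivation:
vaddr=798: (6,0) not in TLB -> MISS, insert
vaddr=786: (6,0) in TLB -> HIT
vaddr=840: (6,2) not in TLB -> MISS, insert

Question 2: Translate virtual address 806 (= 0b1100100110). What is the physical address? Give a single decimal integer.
Answer: 934

Derivation:
vaddr = 806 = 0b1100100110
Split: l1_idx=6, l2_idx=1, offset=6
L1[6] = 0
L2[0][1] = 29
paddr = 29 * 32 + 6 = 934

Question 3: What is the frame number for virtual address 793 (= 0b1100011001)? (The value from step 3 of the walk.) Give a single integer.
Answer: 27

Derivation:
vaddr = 793: l1_idx=6, l2_idx=0
L1[6] = 0; L2[0][0] = 27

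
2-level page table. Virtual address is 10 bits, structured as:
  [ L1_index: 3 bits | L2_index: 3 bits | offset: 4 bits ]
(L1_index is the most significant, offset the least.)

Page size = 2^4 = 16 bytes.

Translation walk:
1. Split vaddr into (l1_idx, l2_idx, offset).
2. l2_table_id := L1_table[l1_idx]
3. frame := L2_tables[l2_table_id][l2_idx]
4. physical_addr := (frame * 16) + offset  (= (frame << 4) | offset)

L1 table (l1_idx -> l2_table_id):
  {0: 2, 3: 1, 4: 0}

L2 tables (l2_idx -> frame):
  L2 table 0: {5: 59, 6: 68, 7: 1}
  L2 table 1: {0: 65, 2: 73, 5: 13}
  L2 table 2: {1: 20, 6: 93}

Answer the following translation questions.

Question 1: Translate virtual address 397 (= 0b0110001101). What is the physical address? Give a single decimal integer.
Answer: 1053

Derivation:
vaddr = 397 = 0b0110001101
Split: l1_idx=3, l2_idx=0, offset=13
L1[3] = 1
L2[1][0] = 65
paddr = 65 * 16 + 13 = 1053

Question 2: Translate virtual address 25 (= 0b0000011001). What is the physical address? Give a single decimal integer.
vaddr = 25 = 0b0000011001
Split: l1_idx=0, l2_idx=1, offset=9
L1[0] = 2
L2[2][1] = 20
paddr = 20 * 16 + 9 = 329

Answer: 329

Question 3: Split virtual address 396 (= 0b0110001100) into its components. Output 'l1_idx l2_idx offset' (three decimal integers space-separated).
vaddr = 396 = 0b0110001100
  top 3 bits -> l1_idx = 3
  next 3 bits -> l2_idx = 0
  bottom 4 bits -> offset = 12

Answer: 3 0 12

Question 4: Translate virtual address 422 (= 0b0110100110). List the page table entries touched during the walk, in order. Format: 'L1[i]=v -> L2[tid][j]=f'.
Answer: L1[3]=1 -> L2[1][2]=73

Derivation:
vaddr = 422 = 0b0110100110
Split: l1_idx=3, l2_idx=2, offset=6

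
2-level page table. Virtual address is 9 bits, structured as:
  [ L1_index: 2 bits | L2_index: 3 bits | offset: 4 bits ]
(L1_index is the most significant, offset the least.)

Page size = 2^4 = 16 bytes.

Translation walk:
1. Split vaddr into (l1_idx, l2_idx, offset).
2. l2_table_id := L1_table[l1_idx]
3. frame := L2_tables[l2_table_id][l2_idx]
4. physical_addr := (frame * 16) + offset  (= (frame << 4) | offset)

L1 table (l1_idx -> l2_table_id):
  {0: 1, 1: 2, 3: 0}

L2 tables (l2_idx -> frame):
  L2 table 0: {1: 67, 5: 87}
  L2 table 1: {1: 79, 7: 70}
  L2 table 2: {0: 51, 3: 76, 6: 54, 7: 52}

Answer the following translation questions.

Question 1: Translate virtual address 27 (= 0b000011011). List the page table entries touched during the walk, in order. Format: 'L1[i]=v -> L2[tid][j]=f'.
Answer: L1[0]=1 -> L2[1][1]=79

Derivation:
vaddr = 27 = 0b000011011
Split: l1_idx=0, l2_idx=1, offset=11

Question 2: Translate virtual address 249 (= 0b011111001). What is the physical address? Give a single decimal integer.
vaddr = 249 = 0b011111001
Split: l1_idx=1, l2_idx=7, offset=9
L1[1] = 2
L2[2][7] = 52
paddr = 52 * 16 + 9 = 841

Answer: 841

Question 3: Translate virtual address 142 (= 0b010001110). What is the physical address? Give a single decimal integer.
vaddr = 142 = 0b010001110
Split: l1_idx=1, l2_idx=0, offset=14
L1[1] = 2
L2[2][0] = 51
paddr = 51 * 16 + 14 = 830

Answer: 830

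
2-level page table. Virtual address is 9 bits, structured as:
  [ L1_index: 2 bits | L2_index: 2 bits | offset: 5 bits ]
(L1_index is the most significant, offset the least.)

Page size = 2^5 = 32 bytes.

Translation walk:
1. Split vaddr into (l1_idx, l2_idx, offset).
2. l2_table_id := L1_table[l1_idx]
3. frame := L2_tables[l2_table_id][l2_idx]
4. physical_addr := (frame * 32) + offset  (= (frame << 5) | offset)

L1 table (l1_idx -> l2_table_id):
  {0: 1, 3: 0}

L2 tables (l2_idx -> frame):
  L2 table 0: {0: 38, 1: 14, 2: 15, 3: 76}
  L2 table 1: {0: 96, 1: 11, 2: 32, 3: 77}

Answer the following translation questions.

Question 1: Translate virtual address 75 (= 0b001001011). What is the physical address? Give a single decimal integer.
Answer: 1035

Derivation:
vaddr = 75 = 0b001001011
Split: l1_idx=0, l2_idx=2, offset=11
L1[0] = 1
L2[1][2] = 32
paddr = 32 * 32 + 11 = 1035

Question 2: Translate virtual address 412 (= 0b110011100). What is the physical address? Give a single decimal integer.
vaddr = 412 = 0b110011100
Split: l1_idx=3, l2_idx=0, offset=28
L1[3] = 0
L2[0][0] = 38
paddr = 38 * 32 + 28 = 1244

Answer: 1244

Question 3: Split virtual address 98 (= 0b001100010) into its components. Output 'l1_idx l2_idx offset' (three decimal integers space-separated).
Answer: 0 3 2

Derivation:
vaddr = 98 = 0b001100010
  top 2 bits -> l1_idx = 0
  next 2 bits -> l2_idx = 3
  bottom 5 bits -> offset = 2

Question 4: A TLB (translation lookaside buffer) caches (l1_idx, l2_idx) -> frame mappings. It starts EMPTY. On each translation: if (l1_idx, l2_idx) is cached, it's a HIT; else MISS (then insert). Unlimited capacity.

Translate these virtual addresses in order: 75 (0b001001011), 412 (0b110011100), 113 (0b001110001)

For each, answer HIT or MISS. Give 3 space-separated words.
vaddr=75: (0,2) not in TLB -> MISS, insert
vaddr=412: (3,0) not in TLB -> MISS, insert
vaddr=113: (0,3) not in TLB -> MISS, insert

Answer: MISS MISS MISS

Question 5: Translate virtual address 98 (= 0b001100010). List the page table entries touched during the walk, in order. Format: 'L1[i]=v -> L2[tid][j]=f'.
vaddr = 98 = 0b001100010
Split: l1_idx=0, l2_idx=3, offset=2

Answer: L1[0]=1 -> L2[1][3]=77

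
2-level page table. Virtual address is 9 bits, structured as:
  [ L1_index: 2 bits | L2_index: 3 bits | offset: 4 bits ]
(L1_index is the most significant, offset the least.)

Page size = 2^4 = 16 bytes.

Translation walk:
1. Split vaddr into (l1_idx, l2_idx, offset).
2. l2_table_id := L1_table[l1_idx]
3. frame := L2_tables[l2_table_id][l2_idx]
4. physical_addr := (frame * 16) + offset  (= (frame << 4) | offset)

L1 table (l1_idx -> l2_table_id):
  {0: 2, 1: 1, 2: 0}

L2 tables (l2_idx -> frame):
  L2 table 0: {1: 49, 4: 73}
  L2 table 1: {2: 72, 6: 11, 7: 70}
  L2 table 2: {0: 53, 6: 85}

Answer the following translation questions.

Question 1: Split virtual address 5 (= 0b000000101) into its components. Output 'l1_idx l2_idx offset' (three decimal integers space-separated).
Answer: 0 0 5

Derivation:
vaddr = 5 = 0b000000101
  top 2 bits -> l1_idx = 0
  next 3 bits -> l2_idx = 0
  bottom 4 bits -> offset = 5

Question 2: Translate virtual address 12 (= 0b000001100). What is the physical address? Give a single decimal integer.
Answer: 860

Derivation:
vaddr = 12 = 0b000001100
Split: l1_idx=0, l2_idx=0, offset=12
L1[0] = 2
L2[2][0] = 53
paddr = 53 * 16 + 12 = 860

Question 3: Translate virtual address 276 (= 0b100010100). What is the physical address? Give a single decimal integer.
Answer: 788

Derivation:
vaddr = 276 = 0b100010100
Split: l1_idx=2, l2_idx=1, offset=4
L1[2] = 0
L2[0][1] = 49
paddr = 49 * 16 + 4 = 788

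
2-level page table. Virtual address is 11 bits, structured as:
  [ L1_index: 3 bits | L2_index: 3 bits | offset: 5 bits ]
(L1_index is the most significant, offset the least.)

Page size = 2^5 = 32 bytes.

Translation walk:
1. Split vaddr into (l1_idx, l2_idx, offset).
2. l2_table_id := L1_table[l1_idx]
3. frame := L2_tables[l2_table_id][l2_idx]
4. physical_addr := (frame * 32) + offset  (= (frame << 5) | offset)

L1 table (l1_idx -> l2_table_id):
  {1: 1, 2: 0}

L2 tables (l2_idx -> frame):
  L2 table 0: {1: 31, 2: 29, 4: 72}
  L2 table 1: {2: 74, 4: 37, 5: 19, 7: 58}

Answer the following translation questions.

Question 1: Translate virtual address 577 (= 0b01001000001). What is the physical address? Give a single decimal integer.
vaddr = 577 = 0b01001000001
Split: l1_idx=2, l2_idx=2, offset=1
L1[2] = 0
L2[0][2] = 29
paddr = 29 * 32 + 1 = 929

Answer: 929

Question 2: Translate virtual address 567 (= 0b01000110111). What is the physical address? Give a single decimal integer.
Answer: 1015

Derivation:
vaddr = 567 = 0b01000110111
Split: l1_idx=2, l2_idx=1, offset=23
L1[2] = 0
L2[0][1] = 31
paddr = 31 * 32 + 23 = 1015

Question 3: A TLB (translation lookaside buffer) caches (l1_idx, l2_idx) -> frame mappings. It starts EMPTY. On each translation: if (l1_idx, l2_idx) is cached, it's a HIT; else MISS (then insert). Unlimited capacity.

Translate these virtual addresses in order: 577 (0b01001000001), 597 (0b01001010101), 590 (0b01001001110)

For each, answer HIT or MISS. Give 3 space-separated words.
vaddr=577: (2,2) not in TLB -> MISS, insert
vaddr=597: (2,2) in TLB -> HIT
vaddr=590: (2,2) in TLB -> HIT

Answer: MISS HIT HIT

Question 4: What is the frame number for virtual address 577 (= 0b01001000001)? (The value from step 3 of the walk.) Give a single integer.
Answer: 29

Derivation:
vaddr = 577: l1_idx=2, l2_idx=2
L1[2] = 0; L2[0][2] = 29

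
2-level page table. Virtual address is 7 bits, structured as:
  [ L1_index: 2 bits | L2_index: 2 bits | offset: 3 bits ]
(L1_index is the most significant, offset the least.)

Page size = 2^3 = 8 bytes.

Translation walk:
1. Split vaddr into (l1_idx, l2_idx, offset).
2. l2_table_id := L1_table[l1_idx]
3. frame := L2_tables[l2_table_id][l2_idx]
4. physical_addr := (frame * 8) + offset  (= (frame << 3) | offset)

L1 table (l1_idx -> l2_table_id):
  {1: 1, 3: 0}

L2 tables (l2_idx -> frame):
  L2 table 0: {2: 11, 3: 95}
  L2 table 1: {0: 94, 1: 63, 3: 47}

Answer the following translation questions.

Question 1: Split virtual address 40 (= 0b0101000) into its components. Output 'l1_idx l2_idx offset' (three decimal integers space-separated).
vaddr = 40 = 0b0101000
  top 2 bits -> l1_idx = 1
  next 2 bits -> l2_idx = 1
  bottom 3 bits -> offset = 0

Answer: 1 1 0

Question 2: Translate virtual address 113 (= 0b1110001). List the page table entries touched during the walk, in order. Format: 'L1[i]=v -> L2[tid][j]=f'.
vaddr = 113 = 0b1110001
Split: l1_idx=3, l2_idx=2, offset=1

Answer: L1[3]=0 -> L2[0][2]=11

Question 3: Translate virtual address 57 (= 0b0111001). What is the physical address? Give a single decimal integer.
vaddr = 57 = 0b0111001
Split: l1_idx=1, l2_idx=3, offset=1
L1[1] = 1
L2[1][3] = 47
paddr = 47 * 8 + 1 = 377

Answer: 377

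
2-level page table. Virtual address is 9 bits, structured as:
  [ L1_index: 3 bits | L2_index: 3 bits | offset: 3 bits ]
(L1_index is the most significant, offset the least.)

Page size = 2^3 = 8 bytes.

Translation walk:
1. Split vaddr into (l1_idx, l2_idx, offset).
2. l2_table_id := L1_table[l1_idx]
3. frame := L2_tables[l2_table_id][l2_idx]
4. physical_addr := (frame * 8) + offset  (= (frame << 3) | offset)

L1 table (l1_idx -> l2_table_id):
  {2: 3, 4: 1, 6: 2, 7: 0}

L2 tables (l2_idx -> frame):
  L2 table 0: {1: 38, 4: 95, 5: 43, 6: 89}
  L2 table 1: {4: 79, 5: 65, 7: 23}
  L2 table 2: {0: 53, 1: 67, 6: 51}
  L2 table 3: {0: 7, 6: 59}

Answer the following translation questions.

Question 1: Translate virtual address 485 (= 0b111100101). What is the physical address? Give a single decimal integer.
vaddr = 485 = 0b111100101
Split: l1_idx=7, l2_idx=4, offset=5
L1[7] = 0
L2[0][4] = 95
paddr = 95 * 8 + 5 = 765

Answer: 765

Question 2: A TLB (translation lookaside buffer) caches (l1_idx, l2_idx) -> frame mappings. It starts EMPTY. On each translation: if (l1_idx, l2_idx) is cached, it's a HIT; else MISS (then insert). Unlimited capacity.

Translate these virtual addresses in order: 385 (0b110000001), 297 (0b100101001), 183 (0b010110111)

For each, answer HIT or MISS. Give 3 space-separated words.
Answer: MISS MISS MISS

Derivation:
vaddr=385: (6,0) not in TLB -> MISS, insert
vaddr=297: (4,5) not in TLB -> MISS, insert
vaddr=183: (2,6) not in TLB -> MISS, insert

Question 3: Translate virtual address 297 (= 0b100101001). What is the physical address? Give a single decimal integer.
Answer: 521

Derivation:
vaddr = 297 = 0b100101001
Split: l1_idx=4, l2_idx=5, offset=1
L1[4] = 1
L2[1][5] = 65
paddr = 65 * 8 + 1 = 521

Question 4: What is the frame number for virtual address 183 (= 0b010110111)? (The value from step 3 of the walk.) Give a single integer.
Answer: 59

Derivation:
vaddr = 183: l1_idx=2, l2_idx=6
L1[2] = 3; L2[3][6] = 59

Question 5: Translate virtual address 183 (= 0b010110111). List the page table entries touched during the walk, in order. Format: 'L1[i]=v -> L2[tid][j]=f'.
Answer: L1[2]=3 -> L2[3][6]=59

Derivation:
vaddr = 183 = 0b010110111
Split: l1_idx=2, l2_idx=6, offset=7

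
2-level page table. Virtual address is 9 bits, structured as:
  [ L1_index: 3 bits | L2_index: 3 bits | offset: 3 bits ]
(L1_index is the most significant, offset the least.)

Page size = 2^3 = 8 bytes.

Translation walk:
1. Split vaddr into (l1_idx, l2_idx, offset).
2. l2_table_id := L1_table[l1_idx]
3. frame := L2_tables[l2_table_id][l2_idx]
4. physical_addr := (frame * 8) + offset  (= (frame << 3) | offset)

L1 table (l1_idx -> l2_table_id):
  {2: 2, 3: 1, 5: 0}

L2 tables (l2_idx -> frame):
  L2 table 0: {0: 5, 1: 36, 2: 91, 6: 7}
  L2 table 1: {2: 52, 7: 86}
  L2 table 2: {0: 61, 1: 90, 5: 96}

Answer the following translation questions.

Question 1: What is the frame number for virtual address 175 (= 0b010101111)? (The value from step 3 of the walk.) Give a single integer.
Answer: 96

Derivation:
vaddr = 175: l1_idx=2, l2_idx=5
L1[2] = 2; L2[2][5] = 96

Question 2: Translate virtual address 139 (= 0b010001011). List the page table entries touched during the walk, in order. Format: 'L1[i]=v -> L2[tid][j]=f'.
Answer: L1[2]=2 -> L2[2][1]=90

Derivation:
vaddr = 139 = 0b010001011
Split: l1_idx=2, l2_idx=1, offset=3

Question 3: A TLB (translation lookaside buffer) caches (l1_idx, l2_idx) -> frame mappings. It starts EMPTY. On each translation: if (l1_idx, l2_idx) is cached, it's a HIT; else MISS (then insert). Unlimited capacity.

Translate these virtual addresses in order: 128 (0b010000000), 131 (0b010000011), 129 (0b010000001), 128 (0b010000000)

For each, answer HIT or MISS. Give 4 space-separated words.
Answer: MISS HIT HIT HIT

Derivation:
vaddr=128: (2,0) not in TLB -> MISS, insert
vaddr=131: (2,0) in TLB -> HIT
vaddr=129: (2,0) in TLB -> HIT
vaddr=128: (2,0) in TLB -> HIT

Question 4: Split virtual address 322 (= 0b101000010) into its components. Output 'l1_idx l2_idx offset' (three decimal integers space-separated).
vaddr = 322 = 0b101000010
  top 3 bits -> l1_idx = 5
  next 3 bits -> l2_idx = 0
  bottom 3 bits -> offset = 2

Answer: 5 0 2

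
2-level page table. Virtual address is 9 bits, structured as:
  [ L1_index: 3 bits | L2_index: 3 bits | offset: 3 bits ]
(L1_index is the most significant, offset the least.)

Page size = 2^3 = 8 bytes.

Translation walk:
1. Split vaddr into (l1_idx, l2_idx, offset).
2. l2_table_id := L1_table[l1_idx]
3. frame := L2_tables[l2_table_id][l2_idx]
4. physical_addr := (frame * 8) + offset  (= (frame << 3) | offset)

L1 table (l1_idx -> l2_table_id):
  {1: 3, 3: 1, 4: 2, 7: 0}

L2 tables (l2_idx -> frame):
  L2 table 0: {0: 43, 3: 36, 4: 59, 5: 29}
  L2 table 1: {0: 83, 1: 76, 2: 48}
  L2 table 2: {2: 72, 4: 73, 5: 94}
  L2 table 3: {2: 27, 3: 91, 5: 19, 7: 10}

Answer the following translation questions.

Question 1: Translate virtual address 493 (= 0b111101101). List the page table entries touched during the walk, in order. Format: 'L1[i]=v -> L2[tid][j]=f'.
vaddr = 493 = 0b111101101
Split: l1_idx=7, l2_idx=5, offset=5

Answer: L1[7]=0 -> L2[0][5]=29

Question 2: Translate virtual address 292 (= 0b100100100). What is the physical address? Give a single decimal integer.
Answer: 588

Derivation:
vaddr = 292 = 0b100100100
Split: l1_idx=4, l2_idx=4, offset=4
L1[4] = 2
L2[2][4] = 73
paddr = 73 * 8 + 4 = 588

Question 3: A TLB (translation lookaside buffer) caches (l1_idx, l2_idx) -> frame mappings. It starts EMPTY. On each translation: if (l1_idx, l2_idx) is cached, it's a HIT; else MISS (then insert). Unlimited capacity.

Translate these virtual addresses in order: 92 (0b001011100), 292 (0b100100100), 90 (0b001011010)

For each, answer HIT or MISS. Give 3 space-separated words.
vaddr=92: (1,3) not in TLB -> MISS, insert
vaddr=292: (4,4) not in TLB -> MISS, insert
vaddr=90: (1,3) in TLB -> HIT

Answer: MISS MISS HIT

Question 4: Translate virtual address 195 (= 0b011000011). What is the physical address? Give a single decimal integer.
Answer: 667

Derivation:
vaddr = 195 = 0b011000011
Split: l1_idx=3, l2_idx=0, offset=3
L1[3] = 1
L2[1][0] = 83
paddr = 83 * 8 + 3 = 667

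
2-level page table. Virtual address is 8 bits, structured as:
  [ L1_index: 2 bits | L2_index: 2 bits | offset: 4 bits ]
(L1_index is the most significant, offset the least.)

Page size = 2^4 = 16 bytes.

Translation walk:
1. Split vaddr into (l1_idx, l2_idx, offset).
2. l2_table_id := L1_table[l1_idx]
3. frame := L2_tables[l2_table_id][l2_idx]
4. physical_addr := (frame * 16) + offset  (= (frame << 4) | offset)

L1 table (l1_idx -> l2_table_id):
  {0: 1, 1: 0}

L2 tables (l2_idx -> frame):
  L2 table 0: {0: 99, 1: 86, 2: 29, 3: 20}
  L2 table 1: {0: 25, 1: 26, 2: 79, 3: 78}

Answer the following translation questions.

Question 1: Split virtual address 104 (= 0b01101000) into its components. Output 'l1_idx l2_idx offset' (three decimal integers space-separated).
vaddr = 104 = 0b01101000
  top 2 bits -> l1_idx = 1
  next 2 bits -> l2_idx = 2
  bottom 4 bits -> offset = 8

Answer: 1 2 8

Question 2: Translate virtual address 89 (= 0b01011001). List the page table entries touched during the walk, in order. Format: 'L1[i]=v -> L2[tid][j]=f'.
vaddr = 89 = 0b01011001
Split: l1_idx=1, l2_idx=1, offset=9

Answer: L1[1]=0 -> L2[0][1]=86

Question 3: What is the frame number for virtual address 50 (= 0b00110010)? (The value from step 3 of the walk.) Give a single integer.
vaddr = 50: l1_idx=0, l2_idx=3
L1[0] = 1; L2[1][3] = 78

Answer: 78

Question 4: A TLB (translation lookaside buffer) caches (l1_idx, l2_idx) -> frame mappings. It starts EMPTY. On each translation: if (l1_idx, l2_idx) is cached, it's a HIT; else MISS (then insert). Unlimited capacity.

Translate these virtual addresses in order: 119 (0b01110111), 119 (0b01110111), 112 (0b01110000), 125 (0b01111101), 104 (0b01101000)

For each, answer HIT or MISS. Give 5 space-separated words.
Answer: MISS HIT HIT HIT MISS

Derivation:
vaddr=119: (1,3) not in TLB -> MISS, insert
vaddr=119: (1,3) in TLB -> HIT
vaddr=112: (1,3) in TLB -> HIT
vaddr=125: (1,3) in TLB -> HIT
vaddr=104: (1,2) not in TLB -> MISS, insert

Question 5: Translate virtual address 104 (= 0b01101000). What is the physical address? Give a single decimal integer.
vaddr = 104 = 0b01101000
Split: l1_idx=1, l2_idx=2, offset=8
L1[1] = 0
L2[0][2] = 29
paddr = 29 * 16 + 8 = 472

Answer: 472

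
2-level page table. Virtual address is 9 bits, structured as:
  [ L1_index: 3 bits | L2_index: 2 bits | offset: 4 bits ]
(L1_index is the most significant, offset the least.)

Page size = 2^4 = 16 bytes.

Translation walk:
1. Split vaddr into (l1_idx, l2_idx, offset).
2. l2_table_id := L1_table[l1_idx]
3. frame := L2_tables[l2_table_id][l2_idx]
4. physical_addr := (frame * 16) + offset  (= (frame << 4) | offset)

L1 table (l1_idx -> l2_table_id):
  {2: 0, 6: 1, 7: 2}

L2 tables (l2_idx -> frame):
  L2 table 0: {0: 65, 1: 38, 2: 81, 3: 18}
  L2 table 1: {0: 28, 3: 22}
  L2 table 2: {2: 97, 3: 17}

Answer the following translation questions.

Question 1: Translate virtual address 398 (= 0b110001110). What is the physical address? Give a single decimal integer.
Answer: 462

Derivation:
vaddr = 398 = 0b110001110
Split: l1_idx=6, l2_idx=0, offset=14
L1[6] = 1
L2[1][0] = 28
paddr = 28 * 16 + 14 = 462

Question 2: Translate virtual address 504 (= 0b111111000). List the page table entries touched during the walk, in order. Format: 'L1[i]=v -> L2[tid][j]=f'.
Answer: L1[7]=2 -> L2[2][3]=17

Derivation:
vaddr = 504 = 0b111111000
Split: l1_idx=7, l2_idx=3, offset=8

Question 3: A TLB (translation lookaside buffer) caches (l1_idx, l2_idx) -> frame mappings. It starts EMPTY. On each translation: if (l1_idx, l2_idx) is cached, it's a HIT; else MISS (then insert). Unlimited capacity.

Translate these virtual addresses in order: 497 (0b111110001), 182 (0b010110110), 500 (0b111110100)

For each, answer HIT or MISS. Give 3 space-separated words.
vaddr=497: (7,3) not in TLB -> MISS, insert
vaddr=182: (2,3) not in TLB -> MISS, insert
vaddr=500: (7,3) in TLB -> HIT

Answer: MISS MISS HIT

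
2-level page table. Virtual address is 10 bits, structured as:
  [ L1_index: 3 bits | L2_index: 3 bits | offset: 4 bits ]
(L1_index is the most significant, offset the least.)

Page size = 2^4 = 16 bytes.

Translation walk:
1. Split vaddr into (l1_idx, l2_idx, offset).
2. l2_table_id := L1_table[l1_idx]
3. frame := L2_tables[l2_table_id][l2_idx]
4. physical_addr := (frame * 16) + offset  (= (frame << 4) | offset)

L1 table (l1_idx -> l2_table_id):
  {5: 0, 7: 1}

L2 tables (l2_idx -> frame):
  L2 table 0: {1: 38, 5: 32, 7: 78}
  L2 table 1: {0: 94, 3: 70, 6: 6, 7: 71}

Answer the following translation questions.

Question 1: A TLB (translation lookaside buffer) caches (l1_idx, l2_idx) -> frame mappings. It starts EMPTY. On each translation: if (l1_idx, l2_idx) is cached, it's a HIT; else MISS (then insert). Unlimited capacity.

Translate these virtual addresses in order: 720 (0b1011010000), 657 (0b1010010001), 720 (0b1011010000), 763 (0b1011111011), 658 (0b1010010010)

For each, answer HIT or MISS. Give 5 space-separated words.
vaddr=720: (5,5) not in TLB -> MISS, insert
vaddr=657: (5,1) not in TLB -> MISS, insert
vaddr=720: (5,5) in TLB -> HIT
vaddr=763: (5,7) not in TLB -> MISS, insert
vaddr=658: (5,1) in TLB -> HIT

Answer: MISS MISS HIT MISS HIT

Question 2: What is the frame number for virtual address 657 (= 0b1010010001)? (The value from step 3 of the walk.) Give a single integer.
Answer: 38

Derivation:
vaddr = 657: l1_idx=5, l2_idx=1
L1[5] = 0; L2[0][1] = 38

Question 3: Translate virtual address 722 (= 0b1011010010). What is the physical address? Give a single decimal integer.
Answer: 514

Derivation:
vaddr = 722 = 0b1011010010
Split: l1_idx=5, l2_idx=5, offset=2
L1[5] = 0
L2[0][5] = 32
paddr = 32 * 16 + 2 = 514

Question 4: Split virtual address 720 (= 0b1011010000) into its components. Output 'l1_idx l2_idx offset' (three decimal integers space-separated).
vaddr = 720 = 0b1011010000
  top 3 bits -> l1_idx = 5
  next 3 bits -> l2_idx = 5
  bottom 4 bits -> offset = 0

Answer: 5 5 0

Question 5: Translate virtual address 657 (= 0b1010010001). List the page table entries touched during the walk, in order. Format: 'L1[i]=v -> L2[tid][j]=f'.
vaddr = 657 = 0b1010010001
Split: l1_idx=5, l2_idx=1, offset=1

Answer: L1[5]=0 -> L2[0][1]=38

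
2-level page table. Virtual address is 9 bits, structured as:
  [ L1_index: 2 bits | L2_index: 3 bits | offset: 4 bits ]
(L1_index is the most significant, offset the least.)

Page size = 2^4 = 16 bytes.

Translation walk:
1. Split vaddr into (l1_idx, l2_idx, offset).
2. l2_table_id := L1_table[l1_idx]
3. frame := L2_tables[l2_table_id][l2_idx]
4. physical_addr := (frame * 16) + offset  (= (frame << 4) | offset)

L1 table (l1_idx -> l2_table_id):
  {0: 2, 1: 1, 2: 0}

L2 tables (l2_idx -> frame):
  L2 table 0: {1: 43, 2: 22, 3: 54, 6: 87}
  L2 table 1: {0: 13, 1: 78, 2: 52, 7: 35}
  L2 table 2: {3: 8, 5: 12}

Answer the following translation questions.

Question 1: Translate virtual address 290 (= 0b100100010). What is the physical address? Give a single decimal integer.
vaddr = 290 = 0b100100010
Split: l1_idx=2, l2_idx=2, offset=2
L1[2] = 0
L2[0][2] = 22
paddr = 22 * 16 + 2 = 354

Answer: 354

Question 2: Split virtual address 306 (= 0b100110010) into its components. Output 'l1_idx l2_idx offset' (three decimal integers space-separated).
vaddr = 306 = 0b100110010
  top 2 bits -> l1_idx = 2
  next 3 bits -> l2_idx = 3
  bottom 4 bits -> offset = 2

Answer: 2 3 2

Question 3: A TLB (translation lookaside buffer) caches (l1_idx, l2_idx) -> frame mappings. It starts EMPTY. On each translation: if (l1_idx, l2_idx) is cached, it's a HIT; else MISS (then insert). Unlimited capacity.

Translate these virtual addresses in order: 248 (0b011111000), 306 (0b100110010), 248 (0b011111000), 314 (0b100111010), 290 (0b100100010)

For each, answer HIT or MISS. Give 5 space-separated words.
Answer: MISS MISS HIT HIT MISS

Derivation:
vaddr=248: (1,7) not in TLB -> MISS, insert
vaddr=306: (2,3) not in TLB -> MISS, insert
vaddr=248: (1,7) in TLB -> HIT
vaddr=314: (2,3) in TLB -> HIT
vaddr=290: (2,2) not in TLB -> MISS, insert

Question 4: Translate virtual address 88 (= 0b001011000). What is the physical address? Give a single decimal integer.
vaddr = 88 = 0b001011000
Split: l1_idx=0, l2_idx=5, offset=8
L1[0] = 2
L2[2][5] = 12
paddr = 12 * 16 + 8 = 200

Answer: 200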